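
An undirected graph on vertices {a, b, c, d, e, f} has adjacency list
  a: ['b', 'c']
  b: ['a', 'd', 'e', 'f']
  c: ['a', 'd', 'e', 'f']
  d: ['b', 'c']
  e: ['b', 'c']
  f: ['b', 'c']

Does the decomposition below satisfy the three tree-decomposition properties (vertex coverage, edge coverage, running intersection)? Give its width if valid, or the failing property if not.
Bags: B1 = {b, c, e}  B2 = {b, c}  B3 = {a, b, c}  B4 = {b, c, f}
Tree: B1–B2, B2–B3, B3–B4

No — vertex d appears in no bag.

A tree decomposition must satisfy three properties: every vertex lies in some bag; for every edge, both endpoints lie together in some bag; and for every vertex, the bags containing it form a connected subtree. Here vertex d appears in no bag, so the decomposition is invalid.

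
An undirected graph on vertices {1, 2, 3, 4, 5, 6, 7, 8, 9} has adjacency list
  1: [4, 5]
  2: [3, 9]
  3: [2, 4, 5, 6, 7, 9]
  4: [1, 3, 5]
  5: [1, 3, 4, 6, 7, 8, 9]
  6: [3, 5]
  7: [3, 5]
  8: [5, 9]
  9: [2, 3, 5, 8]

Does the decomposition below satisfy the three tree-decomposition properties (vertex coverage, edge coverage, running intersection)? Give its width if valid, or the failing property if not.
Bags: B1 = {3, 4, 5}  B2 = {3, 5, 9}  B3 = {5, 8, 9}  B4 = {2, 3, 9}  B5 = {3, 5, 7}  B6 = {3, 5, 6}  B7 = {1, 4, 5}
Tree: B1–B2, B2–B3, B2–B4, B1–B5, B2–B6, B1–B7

Checking the three conditions: (i) the bags cover all of {1, 2, 3, 4, 5, 6, 7, 8, 9}; (ii) for each edge, some bag contains both endpoints; (iii) the bags containing any fixed vertex form a subtree. All hold, so the decomposition is valid with width 3 − 1 = 2.

Yes; width 2.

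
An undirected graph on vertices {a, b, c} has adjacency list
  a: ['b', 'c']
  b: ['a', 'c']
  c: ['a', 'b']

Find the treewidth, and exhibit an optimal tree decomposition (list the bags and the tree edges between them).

With just one bag of size 3, the width is 3 − 1 = 2, so tw(G) ≤ 2. On the other hand G contains the 3-clique {a, b, c}. A clique must lie in a single bag of any decomposition, so no decomposition can have width below 2. Hence tw(G) = 2 exactly.

Treewidth 2.
One such decomposition:
Bags: B1 = {a, b, c}
Tree: (single bag)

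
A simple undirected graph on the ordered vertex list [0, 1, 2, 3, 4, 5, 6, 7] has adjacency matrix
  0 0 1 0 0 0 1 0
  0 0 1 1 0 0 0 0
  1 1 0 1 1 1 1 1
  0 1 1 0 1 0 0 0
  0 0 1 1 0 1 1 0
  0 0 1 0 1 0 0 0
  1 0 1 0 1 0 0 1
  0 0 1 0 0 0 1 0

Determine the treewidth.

A width-2 tree decomposition is:
Bags: B1 = {2, 3, 4}  B2 = {2, 4, 5}  B3 = {2, 4, 6}  B4 = {1, 2, 3}  B5 = {0, 2, 6}  B6 = {2, 6, 7}
Tree: B1–B2, B1–B3, B1–B4, B3–B5, B3–B6
The largest bag has 3 vertices, giving width 2; this decomposition certifies tw(G) ≤ 2. For the lower bound, the 3 vertices {0, 2, 6} are pairwise adjacent, and any tree decomposition puts a clique entirely inside one bag — forcing width ≥ 2. Combining the bounds, tw(G) = 2.

2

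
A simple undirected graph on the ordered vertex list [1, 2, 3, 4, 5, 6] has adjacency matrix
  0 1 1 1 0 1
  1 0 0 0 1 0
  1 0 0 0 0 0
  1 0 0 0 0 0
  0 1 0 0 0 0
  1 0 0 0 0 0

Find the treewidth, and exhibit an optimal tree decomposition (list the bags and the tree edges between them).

Treewidth 1.
One such decomposition:
Bags: B1 = {2, 5}  B2 = {1, 2}  B3 = {1, 6}  B4 = {1, 4}  B5 = {1, 3}
Tree: B1–B2, B2–B3, B3–B4, B4–B5

The largest bag has 2 vertices, giving width 1; this decomposition certifies tw(G) ≤ 1. G has an edge, so its treewidth is at least 1. The upper and lower bounds meet at 1, so that is the treewidth.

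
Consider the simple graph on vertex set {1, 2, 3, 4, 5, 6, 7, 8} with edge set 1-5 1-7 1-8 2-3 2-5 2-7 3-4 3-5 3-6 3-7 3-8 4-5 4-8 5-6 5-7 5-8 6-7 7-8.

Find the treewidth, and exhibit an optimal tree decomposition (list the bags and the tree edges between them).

Treewidth 3.
One such decomposition:
Bags: B1 = {3, 5, 7, 8}  B2 = {3, 5, 6, 7}  B3 = {3, 4, 5, 8}  B4 = {1, 5, 7, 8}  B5 = {2, 3, 5, 7}
Tree: B1–B2, B1–B3, B1–B4, B1–B5

Each bag holds 4 vertices, so the decomposition has width 3, which upper-bounds the treewidth. On the other hand G contains the 4-clique {1, 5, 7, 8}. A clique must lie in a single bag of any decomposition, so no decomposition can have width below 3. Therefore the treewidth is 3.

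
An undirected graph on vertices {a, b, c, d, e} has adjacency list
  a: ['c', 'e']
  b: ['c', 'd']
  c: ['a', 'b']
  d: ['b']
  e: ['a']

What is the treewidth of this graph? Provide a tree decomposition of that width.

Treewidth 1.
One such decomposition:
Bags: B1 = {a, e}  B2 = {a, c}  B3 = {b, c}  B4 = {b, d}
Tree: B1–B2, B2–B3, B3–B4

Every bag has size at most 2, so the width is 2 − 1 = 1 and tw(G) ≤ 1. Any graph with an edge has treewidth ≥ 1, and G has the edge e–a. Therefore the treewidth is 1.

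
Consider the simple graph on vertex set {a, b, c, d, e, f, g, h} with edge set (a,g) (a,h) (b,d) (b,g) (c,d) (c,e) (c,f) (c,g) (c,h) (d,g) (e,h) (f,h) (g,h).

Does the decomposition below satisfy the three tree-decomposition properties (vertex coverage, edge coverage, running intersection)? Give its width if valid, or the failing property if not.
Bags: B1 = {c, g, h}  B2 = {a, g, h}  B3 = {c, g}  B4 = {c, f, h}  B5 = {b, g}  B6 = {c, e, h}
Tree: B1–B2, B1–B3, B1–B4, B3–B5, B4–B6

A tree decomposition must satisfy three properties: every vertex lies in some bag; for every edge, both endpoints lie together in some bag; and for every vertex, the bags containing it form a connected subtree. Here vertex d appears in no bag, so the decomposition is invalid.

No — vertex d appears in no bag.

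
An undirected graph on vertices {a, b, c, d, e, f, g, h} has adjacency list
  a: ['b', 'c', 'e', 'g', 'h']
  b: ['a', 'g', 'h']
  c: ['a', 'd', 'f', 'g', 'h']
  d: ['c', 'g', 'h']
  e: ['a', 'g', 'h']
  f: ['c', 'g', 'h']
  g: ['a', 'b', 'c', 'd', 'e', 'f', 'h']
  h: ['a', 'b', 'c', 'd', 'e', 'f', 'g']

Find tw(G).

3

A width-3 tree decomposition is:
Bags: B1 = {a, e, g, h}  B2 = {a, c, g, h}  B3 = {c, f, g, h}  B4 = {a, b, g, h}  B5 = {c, d, g, h}
Tree: B1–B2, B2–B3, B2–B4, B3–B5
The largest bag has 4 vertices, giving width 3; this decomposition certifies tw(G) ≤ 3. On the other hand G contains the 4-clique {a, e, g, h}. A clique must lie in a single bag of any decomposition, so no decomposition can have width below 3. Combining the bounds, tw(G) = 3.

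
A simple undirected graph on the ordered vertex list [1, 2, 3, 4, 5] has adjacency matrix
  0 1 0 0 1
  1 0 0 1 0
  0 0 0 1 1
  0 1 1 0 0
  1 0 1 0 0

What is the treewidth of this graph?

2

A width-2 tree decomposition is:
Bags: B1 = {3, 4, 5}  B2 = {1, 4, 5}  B3 = {1, 2, 4}
Tree: B1–B2, B2–B3
The largest bag has 3 vertices, giving width 2; this decomposition certifies tw(G) ≤ 2. The edges 4–3–5–1–2–4 form a cycle, so G is not a tree and its treewidth is at least 2. Therefore the treewidth is 2.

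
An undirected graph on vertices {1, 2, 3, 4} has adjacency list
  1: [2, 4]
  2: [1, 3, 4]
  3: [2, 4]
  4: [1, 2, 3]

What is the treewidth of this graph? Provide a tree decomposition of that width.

Every bag has size at most 3, so the width is 3 − 1 = 2 and tw(G) ≤ 2. Conversely, {1, 2, 4} is a clique of size 3, and the vertices of any clique must share a bag in every tree decomposition; so some bag has ≥ 3 vertices and tw(G) ≥ 2. Hence tw(G) = 2 exactly.

Treewidth 2.
Bags: B1 = {1, 2, 4}  B2 = {2, 3, 4}
Tree: B1–B2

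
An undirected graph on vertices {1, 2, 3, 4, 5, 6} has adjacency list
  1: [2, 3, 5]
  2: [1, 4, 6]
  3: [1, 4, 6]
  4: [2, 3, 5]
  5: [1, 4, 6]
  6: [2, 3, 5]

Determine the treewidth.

3

A width-3 tree decomposition is:
Bags: B1 = {2, 3, 4, 5}  B2 = {2, 3, 5, 6}  B3 = {1, 2, 3, 5}
Tree: B1–B2, B2–B3
Every bag has size at most 4, so the width is 4 − 1 = 3 and tw(G) ≤ 3. For the lower bound: the 4 vertex sets {2,4}, {5,6}, {3}, {1} are disjoint, each induces a connected subgraph, and every pair is joined by at least one edge of G. Contracting each set to a single vertex therefore yields K_{4} as a minor, and since treewidth is minor-monotone, tw(G) ≥ tw(K_{4}) = 3. Therefore the treewidth is 3.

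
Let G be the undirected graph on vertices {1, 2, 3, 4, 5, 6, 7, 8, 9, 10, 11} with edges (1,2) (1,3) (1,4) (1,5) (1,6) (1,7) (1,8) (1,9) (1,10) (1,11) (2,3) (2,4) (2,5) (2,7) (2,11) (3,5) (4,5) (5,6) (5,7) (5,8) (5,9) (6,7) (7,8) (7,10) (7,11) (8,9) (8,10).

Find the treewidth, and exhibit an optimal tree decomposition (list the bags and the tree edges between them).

Treewidth 3.
One such decomposition:
Bags: B1 = {1, 2, 5, 7}  B2 = {1, 5, 7, 8}  B3 = {1, 5, 6, 7}  B4 = {1, 2, 4, 5}  B5 = {1, 7, 8, 10}  B6 = {1, 5, 8, 9}  B7 = {1, 2, 3, 5}  B8 = {1, 2, 7, 11}
Tree: B1–B2, B1–B3, B1–B4, B2–B5, B2–B6, B4–B7, B1–B8

The largest bag has 4 vertices, giving width 3; this decomposition certifies tw(G) ≤ 3. On the other hand G contains the 4-clique {1, 7, 8, 10}. A clique must lie in a single bag of any decomposition, so no decomposition can have width below 3. Hence tw(G) = 3 exactly.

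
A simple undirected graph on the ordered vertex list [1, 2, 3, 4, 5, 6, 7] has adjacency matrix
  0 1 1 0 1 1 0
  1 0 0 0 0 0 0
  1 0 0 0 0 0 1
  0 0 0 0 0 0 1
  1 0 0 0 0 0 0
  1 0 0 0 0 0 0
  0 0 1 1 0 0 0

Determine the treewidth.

1

A width-1 tree decomposition is:
Bags: B1 = {1, 3}  B2 = {1, 5}  B3 = {1, 6}  B4 = {3, 7}  B5 = {1, 2}  B6 = {4, 7}
Tree: B1–B2, B2–B3, B1–B4, B3–B5, B4–B6
Each bag holds 2 vertices, so the decomposition has width 1, which upper-bounds the treewidth. Any graph with an edge has treewidth ≥ 1, and G has the edge 1–3. The upper and lower bounds meet at 1, so that is the treewidth.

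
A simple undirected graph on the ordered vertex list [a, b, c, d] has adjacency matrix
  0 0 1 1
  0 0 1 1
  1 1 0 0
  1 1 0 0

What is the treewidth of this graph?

2

A width-2 tree decomposition is:
Bags: B1 = {b, c, d}  B2 = {a, c, d}
Tree: B1–B2
The largest bag has 3 vertices, giving width 2; this decomposition certifies tw(G) ≤ 2. For the lower bound, G contains the cycle c–b–d–a–c, so G is not a forest; only forests have treewidth ≤ 1, hence tw(G) ≥ 2. Hence tw(G) = 2 exactly.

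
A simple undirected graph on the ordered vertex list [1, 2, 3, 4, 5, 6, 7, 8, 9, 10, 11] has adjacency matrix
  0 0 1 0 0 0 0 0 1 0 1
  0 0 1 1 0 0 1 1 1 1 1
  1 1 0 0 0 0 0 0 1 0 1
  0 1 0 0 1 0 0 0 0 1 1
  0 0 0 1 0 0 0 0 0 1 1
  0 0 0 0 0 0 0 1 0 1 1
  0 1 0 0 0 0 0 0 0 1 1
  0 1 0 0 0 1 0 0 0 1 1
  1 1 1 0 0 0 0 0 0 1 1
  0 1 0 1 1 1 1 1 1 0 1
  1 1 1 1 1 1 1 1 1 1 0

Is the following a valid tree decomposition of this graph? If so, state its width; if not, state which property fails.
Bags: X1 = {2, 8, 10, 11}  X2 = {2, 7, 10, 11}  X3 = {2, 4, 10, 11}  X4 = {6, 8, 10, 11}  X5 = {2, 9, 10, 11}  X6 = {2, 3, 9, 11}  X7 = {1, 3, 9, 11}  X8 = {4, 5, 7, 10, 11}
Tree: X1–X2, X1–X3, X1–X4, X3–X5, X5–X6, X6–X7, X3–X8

No — bags containing vertex 7 are not connected in the tree.

A tree decomposition must satisfy three properties: every vertex lies in some bag; for every edge, both endpoints lie together in some bag; and for every vertex, the bags containing it form a connected subtree. Here bags containing vertex 7 are not connected in the tree, so the decomposition is invalid.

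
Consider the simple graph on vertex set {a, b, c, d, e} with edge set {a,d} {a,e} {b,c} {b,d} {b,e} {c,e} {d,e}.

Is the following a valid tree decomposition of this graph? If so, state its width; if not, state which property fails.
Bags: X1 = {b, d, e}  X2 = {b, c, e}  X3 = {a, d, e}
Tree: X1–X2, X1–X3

Yes; width 2.

Every vertex of G appears in some bag (union = {a, b, c, d, e}); every edge is covered by a bag; and for each vertex v the set of bags containing v is connected in the bag tree. The decomposition is therefore valid. The largest bag has 3 vertices, so the width is 2.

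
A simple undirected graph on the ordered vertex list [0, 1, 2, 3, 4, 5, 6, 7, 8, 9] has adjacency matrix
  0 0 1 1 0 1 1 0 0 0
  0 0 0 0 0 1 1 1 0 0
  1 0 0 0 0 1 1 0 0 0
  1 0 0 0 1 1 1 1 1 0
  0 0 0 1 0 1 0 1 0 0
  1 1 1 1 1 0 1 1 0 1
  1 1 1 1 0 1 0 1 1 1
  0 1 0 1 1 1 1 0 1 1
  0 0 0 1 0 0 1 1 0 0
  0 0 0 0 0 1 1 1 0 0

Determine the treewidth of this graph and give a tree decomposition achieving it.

Treewidth 3.
One such decomposition:
Bags: B1 = {3, 5, 6, 7}  B2 = {3, 4, 5, 7}  B3 = {1, 5, 6, 7}  B4 = {5, 6, 7, 9}  B5 = {0, 3, 5, 6}  B6 = {3, 6, 7, 8}  B7 = {0, 2, 5, 6}
Tree: B1–B2, B1–B3, B1–B4, B1–B5, B1–B6, B5–B7

The largest bag has 4 vertices, giving width 3; this decomposition certifies tw(G) ≤ 3. Conversely, {3, 6, 7, 8} is a clique of size 4, and the vertices of any clique must share a bag in every tree decomposition; so some bag has ≥ 4 vertices and tw(G) ≥ 3. Therefore the treewidth is 3.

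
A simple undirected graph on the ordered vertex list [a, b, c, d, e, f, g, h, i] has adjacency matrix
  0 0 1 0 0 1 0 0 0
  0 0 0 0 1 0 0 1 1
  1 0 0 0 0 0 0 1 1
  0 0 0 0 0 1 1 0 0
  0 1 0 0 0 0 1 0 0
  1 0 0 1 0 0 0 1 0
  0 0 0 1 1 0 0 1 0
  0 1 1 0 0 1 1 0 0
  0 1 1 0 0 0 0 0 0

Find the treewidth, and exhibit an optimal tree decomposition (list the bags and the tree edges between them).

Each bag holds 4 vertices, so the decomposition has width 3, which upper-bounds the treewidth. For the lower bound: the 4 vertex sets {a,c,i}, {b}, {h}, {d,e,f,g} are disjoint, each induces a connected subgraph, and every pair is joined by at least one edge of G. Contracting each set to a single vertex therefore yields K_{4} as a minor, and since treewidth is minor-monotone, tw(G) ≥ tw(K_{4}) = 3. The upper and lower bounds meet at 3, so that is the treewidth.

Treewidth 3.
One optimal decomposition is:
Bags: B1 = {a, b, c, i}  B2 = {a, b, c, h}  B3 = {a, b, f, h}  B4 = {b, e, f, h}  B5 = {e, f, g, h}  B6 = {d, e, f, g}
Tree: B1–B2, B2–B3, B3–B4, B4–B5, B5–B6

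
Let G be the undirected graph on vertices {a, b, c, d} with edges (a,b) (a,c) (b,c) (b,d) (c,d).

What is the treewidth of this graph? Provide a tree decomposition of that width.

Treewidth 2.
One such decomposition:
Bags: B1 = {a, b, c}  B2 = {b, c, d}
Tree: B1–B2

The largest bag has 3 vertices, giving width 2; this decomposition certifies tw(G) ≤ 2. On the other hand G contains the 3-clique {b, c, d}. A clique must lie in a single bag of any decomposition, so no decomposition can have width below 2. Hence tw(G) = 2 exactly.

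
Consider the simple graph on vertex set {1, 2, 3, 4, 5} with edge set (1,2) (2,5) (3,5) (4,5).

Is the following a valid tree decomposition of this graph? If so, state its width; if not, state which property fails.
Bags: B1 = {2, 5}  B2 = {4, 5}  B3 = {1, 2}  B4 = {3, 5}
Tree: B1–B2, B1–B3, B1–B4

Yes; width 1.

Vertex coverage: the bags together contain {1, 2, 3, 4, 5}, the full vertex set. Edge coverage: each edge of G has both endpoints in at least one bag. Running intersection: for every vertex, the bags containing it form a connected subtree. All three properties hold, so this is a valid tree decomposition of width max|bag| − 1 = 1, and hence tw(G) ≤ 1.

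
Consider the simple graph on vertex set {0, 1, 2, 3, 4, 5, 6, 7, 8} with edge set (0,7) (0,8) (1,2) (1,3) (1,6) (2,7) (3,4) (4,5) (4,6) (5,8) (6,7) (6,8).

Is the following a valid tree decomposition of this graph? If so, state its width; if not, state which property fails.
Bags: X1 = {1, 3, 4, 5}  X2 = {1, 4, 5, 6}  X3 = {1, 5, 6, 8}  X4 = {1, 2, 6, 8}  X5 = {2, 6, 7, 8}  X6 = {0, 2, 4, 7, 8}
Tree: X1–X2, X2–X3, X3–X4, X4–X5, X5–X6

A tree decomposition must satisfy three properties: every vertex lies in some bag; for every edge, both endpoints lie together in some bag; and for every vertex, the bags containing it form a connected subtree. Here bags containing vertex 4 are not connected in the tree, so the decomposition is invalid.

No — bags containing vertex 4 are not connected in the tree.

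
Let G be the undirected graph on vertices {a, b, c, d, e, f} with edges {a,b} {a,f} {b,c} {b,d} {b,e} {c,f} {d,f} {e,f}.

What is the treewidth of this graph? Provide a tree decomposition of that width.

Treewidth 2.
Bags: B1 = {b, e, f}  B2 = {b, c, f}  B3 = {b, d, f}  B4 = {a, b, f}
Tree: B1–B2, B2–B3, B3–B4

Each bag holds 3 vertices, so the decomposition has width 2, which upper-bounds the treewidth. Since f–e–b–c–f is a cycle in G, G is not acyclic. Forests are exactly the graphs of treewidth ≤ 1, so tw(G) ≥ 2. The upper and lower bounds meet at 2, so that is the treewidth.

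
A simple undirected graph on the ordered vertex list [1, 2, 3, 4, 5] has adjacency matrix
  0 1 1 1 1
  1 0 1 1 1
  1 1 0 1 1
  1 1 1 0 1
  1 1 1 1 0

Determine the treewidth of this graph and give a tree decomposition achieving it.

Treewidth 4.
Bags: B1 = {1, 2, 3, 4, 5}
Tree: (single bag)

With just one bag of size 5, the width is 5 − 1 = 4, so tw(G) ≤ 4. Conversely, {1, 2, 3, 4, 5} is a clique of size 5, and the vertices of any clique must share a bag in every tree decomposition; so some bag has ≥ 5 vertices and tw(G) ≥ 4. Therefore the treewidth is 4.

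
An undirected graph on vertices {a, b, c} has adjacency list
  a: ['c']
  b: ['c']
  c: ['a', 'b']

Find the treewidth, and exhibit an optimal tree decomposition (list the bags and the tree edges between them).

Treewidth 1.
Bags: B1 = {a, c}  B2 = {b, c}
Tree: B1–B2

Every bag has size at most 2, so the width is 2 − 1 = 1 and tw(G) ≤ 1. G has an edge, so its treewidth is at least 1. The upper and lower bounds meet at 1, so that is the treewidth.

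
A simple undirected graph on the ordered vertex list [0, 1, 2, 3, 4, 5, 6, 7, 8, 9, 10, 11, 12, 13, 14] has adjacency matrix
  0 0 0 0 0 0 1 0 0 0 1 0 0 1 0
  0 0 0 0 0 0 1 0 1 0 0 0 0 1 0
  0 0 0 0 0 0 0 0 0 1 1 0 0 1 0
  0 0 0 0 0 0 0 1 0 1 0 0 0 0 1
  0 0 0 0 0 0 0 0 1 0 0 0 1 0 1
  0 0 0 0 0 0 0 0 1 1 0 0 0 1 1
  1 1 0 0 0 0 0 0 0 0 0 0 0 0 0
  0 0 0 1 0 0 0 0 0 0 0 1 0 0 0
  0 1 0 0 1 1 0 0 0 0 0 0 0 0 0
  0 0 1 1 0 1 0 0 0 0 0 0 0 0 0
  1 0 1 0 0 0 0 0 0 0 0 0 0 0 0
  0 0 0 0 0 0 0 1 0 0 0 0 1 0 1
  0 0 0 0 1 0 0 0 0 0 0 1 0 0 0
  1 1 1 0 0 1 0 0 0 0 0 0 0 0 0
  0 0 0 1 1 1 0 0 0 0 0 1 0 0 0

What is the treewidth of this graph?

A width-3 tree decomposition is:
Bags: B1 = {3, 7, 11, 12}  B2 = {3, 11, 12, 14}  B3 = {3, 4, 12, 14}  B4 = {3, 4, 9, 14}  B5 = {4, 5, 9, 14}  B6 = {4, 5, 8, 9}  B7 = {2, 5, 8, 9}  B8 = {2, 5, 8, 13}  B9 = {1, 2, 8, 13}  B10 = {1, 2, 10, 13}  B11 = {0, 1, 10, 13}  B12 = {0, 1, 6, 10}
Tree: B1–B2, B2–B3, B3–B4, B4–B5, B5–B6, B6–B7, B7–B8, B8–B9, B9–B10, B10–B11, B11–B12
Each bag holds 4 vertices, so the decomposition has width 3, which upper-bounds the treewidth. For the lower bound: the 4 vertex sets {7,11,12}, {3}, {14}, {4,5,8,9} are disjoint, each induces a connected subgraph, and every pair is joined by at least one edge of G. Contracting each set to a single vertex therefore yields K_{4} as a minor, and since treewidth is minor-monotone, tw(G) ≥ tw(K_{4}) = 3. Combining the bounds, tw(G) = 3.

3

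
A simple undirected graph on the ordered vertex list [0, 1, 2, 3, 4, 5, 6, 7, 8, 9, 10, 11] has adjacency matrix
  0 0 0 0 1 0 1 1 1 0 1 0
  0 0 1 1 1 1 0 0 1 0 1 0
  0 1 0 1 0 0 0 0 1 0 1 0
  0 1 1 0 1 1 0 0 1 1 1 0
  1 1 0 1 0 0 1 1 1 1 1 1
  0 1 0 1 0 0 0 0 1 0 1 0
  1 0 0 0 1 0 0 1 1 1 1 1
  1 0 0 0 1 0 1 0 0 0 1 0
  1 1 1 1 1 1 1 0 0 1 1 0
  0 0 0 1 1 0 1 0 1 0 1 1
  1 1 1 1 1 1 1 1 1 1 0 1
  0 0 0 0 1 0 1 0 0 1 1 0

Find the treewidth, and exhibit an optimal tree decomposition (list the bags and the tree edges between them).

The largest bag has 5 vertices, giving width 4; this decomposition certifies tw(G) ≤ 4. On the other hand G contains the 5-clique {1, 2, 3, 8, 10}. A clique must lie in a single bag of any decomposition, so no decomposition can have width below 4. Therefore the treewidth is 4.

Treewidth 4.
One optimal decomposition is:
Bags: B1 = {4, 6, 9, 10, 11}  B2 = {4, 6, 8, 9, 10}  B3 = {3, 4, 8, 9, 10}  B4 = {0, 4, 6, 8, 10}  B5 = {1, 3, 4, 8, 10}  B6 = {0, 4, 6, 7, 10}  B7 = {1, 3, 5, 8, 10}  B8 = {1, 2, 3, 8, 10}
Tree: B1–B2, B2–B3, B2–B4, B3–B5, B4–B6, B5–B7, B7–B8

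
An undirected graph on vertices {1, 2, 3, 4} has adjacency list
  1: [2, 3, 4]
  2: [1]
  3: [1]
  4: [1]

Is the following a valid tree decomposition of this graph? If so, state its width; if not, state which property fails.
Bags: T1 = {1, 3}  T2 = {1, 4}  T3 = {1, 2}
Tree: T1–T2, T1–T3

Vertex coverage: the bags together contain {1, 2, 3, 4}, the full vertex set. Edge coverage: each edge of G has both endpoints in at least one bag. Running intersection: for every vertex, the bags containing it form a connected subtree. All three properties hold, so this is a valid tree decomposition of width max|bag| − 1 = 1, and hence tw(G) ≤ 1.

Yes; width 1.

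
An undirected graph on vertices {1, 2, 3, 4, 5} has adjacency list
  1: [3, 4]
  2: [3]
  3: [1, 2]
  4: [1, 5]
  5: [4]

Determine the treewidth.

1

A width-1 tree decomposition is:
Bags: B1 = {4, 5}  B2 = {1, 4}  B3 = {1, 3}  B4 = {2, 3}
Tree: B1–B2, B2–B3, B3–B4
Every bag has size at most 2, so the width is 2 − 1 = 1 and tw(G) ≤ 1. Any graph with an edge has treewidth ≥ 1, and G has the edge 5–4. Therefore the treewidth is 1.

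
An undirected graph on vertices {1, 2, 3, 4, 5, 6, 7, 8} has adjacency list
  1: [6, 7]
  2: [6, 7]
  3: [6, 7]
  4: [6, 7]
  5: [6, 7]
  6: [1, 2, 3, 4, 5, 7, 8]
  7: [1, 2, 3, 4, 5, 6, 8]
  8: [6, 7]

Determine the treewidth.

A width-2 tree decomposition is:
Bags: B1 = {1, 6, 7}  B2 = {3, 6, 7}  B3 = {6, 7, 8}  B4 = {2, 6, 7}  B5 = {5, 6, 7}  B6 = {4, 6, 7}
Tree: B1–B2, B1–B3, B1–B4, B2–B5, B3–B6
The largest bag has 3 vertices, giving width 2; this decomposition certifies tw(G) ≤ 2. For the lower bound, the 3 vertices {1, 6, 7} are pairwise adjacent, and any tree decomposition puts a clique entirely inside one bag — forcing width ≥ 2. Combining the bounds, tw(G) = 2.

2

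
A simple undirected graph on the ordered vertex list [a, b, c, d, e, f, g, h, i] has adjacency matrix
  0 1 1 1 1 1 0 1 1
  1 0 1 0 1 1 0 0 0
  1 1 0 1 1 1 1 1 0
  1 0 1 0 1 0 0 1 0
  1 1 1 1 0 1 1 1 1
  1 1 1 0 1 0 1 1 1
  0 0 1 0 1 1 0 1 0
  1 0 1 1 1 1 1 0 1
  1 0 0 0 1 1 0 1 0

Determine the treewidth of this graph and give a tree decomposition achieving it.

Treewidth 4.
One such decomposition:
Bags: B1 = {a, c, d, e, h}  B2 = {a, c, e, f, h}  B3 = {a, b, c, e, f}  B4 = {c, e, f, g, h}  B5 = {a, e, f, h, i}
Tree: B1–B2, B2–B3, B2–B4, B2–B5

Every bag has size at most 5, so the width is 5 − 1 = 4 and tw(G) ≤ 4. For the lower bound, the 5 vertices {a, c, d, e, h} are pairwise adjacent, and any tree decomposition puts a clique entirely inside one bag — forcing width ≥ 4. Combining the bounds, tw(G) = 4.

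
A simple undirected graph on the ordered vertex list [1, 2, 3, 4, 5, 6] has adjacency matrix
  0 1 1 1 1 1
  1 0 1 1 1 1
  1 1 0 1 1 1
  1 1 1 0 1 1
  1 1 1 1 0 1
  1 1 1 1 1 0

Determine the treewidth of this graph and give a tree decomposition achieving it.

A single bag containing all 6 vertices is trivially a valid decomposition of width 5. For the lower bound, the 6 vertices {1, 2, 3, 4, 5, 6} are pairwise adjacent, and any tree decomposition puts a clique entirely inside one bag — forcing width ≥ 5. Hence tw(G) = 5 exactly.

Treewidth 5.
One optimal decomposition is:
Bags: B1 = {1, 2, 3, 4, 5, 6}
Tree: (single bag)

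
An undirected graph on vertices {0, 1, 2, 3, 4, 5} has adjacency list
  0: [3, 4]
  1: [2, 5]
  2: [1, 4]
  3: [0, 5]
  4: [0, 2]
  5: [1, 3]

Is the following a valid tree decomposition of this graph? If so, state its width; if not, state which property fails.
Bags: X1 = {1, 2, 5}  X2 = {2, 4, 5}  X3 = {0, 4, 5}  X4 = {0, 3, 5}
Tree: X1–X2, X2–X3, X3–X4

Every vertex of G appears in some bag (union = {0, 1, 2, 3, 4, 5}); every edge is covered by a bag; and for each vertex v the set of bags containing v is connected in the bag tree. The decomposition is therefore valid. The largest bag has 3 vertices, so the width is 2.

Yes; width 2.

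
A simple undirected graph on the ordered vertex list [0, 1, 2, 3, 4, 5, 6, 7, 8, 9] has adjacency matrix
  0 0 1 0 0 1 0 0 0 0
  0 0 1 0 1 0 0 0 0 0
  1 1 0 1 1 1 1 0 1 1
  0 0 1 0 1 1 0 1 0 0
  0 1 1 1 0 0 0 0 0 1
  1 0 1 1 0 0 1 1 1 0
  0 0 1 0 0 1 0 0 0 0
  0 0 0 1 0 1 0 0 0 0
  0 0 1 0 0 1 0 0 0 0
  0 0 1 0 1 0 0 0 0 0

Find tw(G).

2

A width-2 tree decomposition is:
Bags: B1 = {2, 5, 6}  B2 = {2, 3, 5}  B3 = {2, 3, 4}  B4 = {1, 2, 4}  B5 = {3, 5, 7}  B6 = {2, 5, 8}  B7 = {2, 4, 9}  B8 = {0, 2, 5}
Tree: B1–B2, B2–B3, B3–B4, B2–B5, B1–B6, B3–B7, B6–B8
Each bag holds 3 vertices, so the decomposition has width 2, which upper-bounds the treewidth. Conversely, {1, 2, 4} is a clique of size 3, and the vertices of any clique must share a bag in every tree decomposition; so some bag has ≥ 3 vertices and tw(G) ≥ 2. Hence tw(G) = 2 exactly.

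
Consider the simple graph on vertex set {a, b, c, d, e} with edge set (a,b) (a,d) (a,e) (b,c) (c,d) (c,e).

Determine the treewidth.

2

A width-2 tree decomposition is:
Bags: B1 = {a, c, e}  B2 = {a, c, d}  B3 = {a, b, c}
Tree: B1–B2, B2–B3
The largest bag has 3 vertices, giving width 2; this decomposition certifies tw(G) ≤ 2. Since a–e–c–d–a is a cycle in G, G is not acyclic. Forests are exactly the graphs of treewidth ≤ 1, so tw(G) ≥ 2. Therefore the treewidth is 2.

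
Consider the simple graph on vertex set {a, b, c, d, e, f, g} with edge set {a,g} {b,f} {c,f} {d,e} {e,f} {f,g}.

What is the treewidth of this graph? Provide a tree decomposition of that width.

Treewidth 1.
Bags: B1 = {f, g}  B2 = {b, f}  B3 = {e, f}  B4 = {a, g}  B5 = {c, f}  B6 = {d, e}
Tree: B1–B2, B2–B3, B1–B4, B1–B5, B3–B6

Each bag holds 2 vertices, so the decomposition has width 1, which upper-bounds the treewidth. Since G has at least one edge (e.g. f–g), it is not an edgeless graph, so tw(G) ≥ 1. Combining the bounds, tw(G) = 1.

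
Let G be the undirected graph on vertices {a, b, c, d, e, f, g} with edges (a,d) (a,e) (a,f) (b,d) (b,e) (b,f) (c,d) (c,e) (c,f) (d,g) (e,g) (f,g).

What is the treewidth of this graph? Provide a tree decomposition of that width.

Every bag has size at most 4, so the width is 4 − 1 = 3 and tw(G) ≤ 3. For the lower bound: the 4 vertex sets {c,f}, {b,e}, {d}, {a} are disjoint, each induces a connected subgraph, and every pair is joined by at least one edge of G. Contracting each set to a single vertex therefore yields K_{4} as a minor, and since treewidth is minor-monotone, tw(G) ≥ tw(K_{4}) = 3. Therefore the treewidth is 3.

Treewidth 3.
Bags: B1 = {c, d, e, f}  B2 = {b, d, e, f}  B3 = {a, d, e, f}  B4 = {d, e, f, g}
Tree: B1–B2, B2–B3, B3–B4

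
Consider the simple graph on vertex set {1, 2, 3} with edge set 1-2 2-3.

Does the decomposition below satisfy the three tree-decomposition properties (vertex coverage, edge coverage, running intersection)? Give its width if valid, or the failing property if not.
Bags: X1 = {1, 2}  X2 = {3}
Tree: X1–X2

No — edge (2,3) lies in no bag.

A tree decomposition must satisfy three properties: every vertex lies in some bag; for every edge, both endpoints lie together in some bag; and for every vertex, the bags containing it form a connected subtree. Here edge (2,3) lies in no bag, so the decomposition is invalid.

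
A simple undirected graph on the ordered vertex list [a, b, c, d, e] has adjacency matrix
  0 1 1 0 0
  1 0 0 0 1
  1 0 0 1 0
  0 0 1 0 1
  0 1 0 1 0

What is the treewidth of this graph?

2

A width-2 tree decomposition is:
Bags: B1 = {c, d, e}  B2 = {a, c, e}  B3 = {a, b, e}
Tree: B1–B2, B2–B3
The largest bag has 3 vertices, giving width 2; this decomposition certifies tw(G) ≤ 2. For the lower bound, G contains the cycle e–d–c–a–b–e, so G is not a forest; only forests have treewidth ≤ 1, hence tw(G) ≥ 2. Therefore the treewidth is 2.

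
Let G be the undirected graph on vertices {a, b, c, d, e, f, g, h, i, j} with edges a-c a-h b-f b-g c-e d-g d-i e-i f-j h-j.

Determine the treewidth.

A width-2 tree decomposition is:
Bags: B1 = {b, f, g}  B2 = {d, f, g}  B3 = {d, f, i}  B4 = {e, f, i}  B5 = {c, e, f}  B6 = {a, c, f}  B7 = {a, f, h}  B8 = {f, h, j}
Tree: B1–B2, B2–B3, B3–B4, B4–B5, B5–B6, B6–B7, B7–B8
The largest bag has 3 vertices, giving width 2; this decomposition certifies tw(G) ≤ 2. For the lower bound, G contains the cycle f–b–g–d–i–e–c–a–h–j–f, so G is not a forest; only forests have treewidth ≤ 1, hence tw(G) ≥ 2. Combining the bounds, tw(G) = 2.

2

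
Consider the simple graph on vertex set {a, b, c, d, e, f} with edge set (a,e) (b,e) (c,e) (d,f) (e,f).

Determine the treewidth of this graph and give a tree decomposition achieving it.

Treewidth 1.
One optimal decomposition is:
Bags: B1 = {e, f}  B2 = {d, f}  B3 = {b, e}  B4 = {a, e}  B5 = {c, e}
Tree: B1–B2, B1–B3, B1–B4, B3–B5

The largest bag has 2 vertices, giving width 1; this decomposition certifies tw(G) ≤ 1. Any graph with an edge has treewidth ≥ 1, and G has the edge f–e. Hence tw(G) = 1 exactly.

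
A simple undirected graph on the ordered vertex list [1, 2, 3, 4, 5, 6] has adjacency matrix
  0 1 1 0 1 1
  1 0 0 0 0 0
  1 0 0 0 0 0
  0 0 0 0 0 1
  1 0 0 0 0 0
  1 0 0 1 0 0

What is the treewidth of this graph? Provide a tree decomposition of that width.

Treewidth 1.
Bags: B1 = {1, 3}  B2 = {1, 6}  B3 = {4, 6}  B4 = {1, 2}  B5 = {1, 5}
Tree: B1–B2, B2–B3, B2–B4, B4–B5

The largest bag has 2 vertices, giving width 1; this decomposition certifies tw(G) ≤ 1. Since G has at least one edge (e.g. 1–3), it is not an edgeless graph, so tw(G) ≥ 1. The upper and lower bounds meet at 1, so that is the treewidth.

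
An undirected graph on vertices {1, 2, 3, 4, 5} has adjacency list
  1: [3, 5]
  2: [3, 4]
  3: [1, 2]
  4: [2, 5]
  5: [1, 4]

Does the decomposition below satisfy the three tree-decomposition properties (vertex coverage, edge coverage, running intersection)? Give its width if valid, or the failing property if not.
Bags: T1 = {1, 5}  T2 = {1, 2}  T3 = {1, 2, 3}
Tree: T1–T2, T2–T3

A tree decomposition must satisfy three properties: every vertex lies in some bag; for every edge, both endpoints lie together in some bag; and for every vertex, the bags containing it form a connected subtree. Here vertex 4 appears in no bag, so the decomposition is invalid.

No — vertex 4 appears in no bag.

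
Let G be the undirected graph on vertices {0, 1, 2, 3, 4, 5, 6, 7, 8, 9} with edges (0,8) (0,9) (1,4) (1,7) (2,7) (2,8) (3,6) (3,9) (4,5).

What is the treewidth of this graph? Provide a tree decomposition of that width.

Treewidth 1.
Bags: B1 = {4, 5}  B2 = {1, 4}  B3 = {1, 7}  B4 = {2, 7}  B5 = {2, 8}  B6 = {0, 8}  B7 = {0, 9}  B8 = {3, 9}  B9 = {3, 6}
Tree: B1–B2, B2–B3, B3–B4, B4–B5, B5–B6, B6–B7, B7–B8, B8–B9

The largest bag has 2 vertices, giving width 1; this decomposition certifies tw(G) ≤ 1. Any graph with an edge has treewidth ≥ 1, and G has the edge 5–4. The upper and lower bounds meet at 1, so that is the treewidth.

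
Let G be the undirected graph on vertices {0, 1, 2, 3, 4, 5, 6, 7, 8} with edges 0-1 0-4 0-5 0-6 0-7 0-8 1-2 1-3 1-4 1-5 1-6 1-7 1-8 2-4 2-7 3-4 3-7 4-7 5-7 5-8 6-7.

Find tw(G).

3

A width-3 tree decomposition is:
Bags: B1 = {0, 1, 5, 7}  B2 = {0, 1, 4, 7}  B3 = {0, 1, 5, 8}  B4 = {0, 1, 6, 7}  B5 = {1, 2, 4, 7}  B6 = {1, 3, 4, 7}
Tree: B1–B2, B1–B3, B2–B4, B2–B5, B5–B6
Each bag holds 4 vertices, so the decomposition has width 3, which upper-bounds the treewidth. For the lower bound, the 4 vertices {0, 1, 5, 8} are pairwise adjacent, and any tree decomposition puts a clique entirely inside one bag — forcing width ≥ 3. Combining the bounds, tw(G) = 3.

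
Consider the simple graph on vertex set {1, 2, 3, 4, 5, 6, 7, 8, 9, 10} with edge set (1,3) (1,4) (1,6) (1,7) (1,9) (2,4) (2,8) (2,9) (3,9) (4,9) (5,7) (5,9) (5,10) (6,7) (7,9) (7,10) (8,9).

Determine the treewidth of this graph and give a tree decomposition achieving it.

Every bag has size at most 3, so the width is 3 − 1 = 2 and tw(G) ≤ 2. On the other hand G contains the 3-clique {2, 8, 9}. A clique must lie in a single bag of any decomposition, so no decomposition can have width below 2. Therefore the treewidth is 2.

Treewidth 2.
One optimal decomposition is:
Bags: B1 = {1, 6, 7}  B2 = {1, 7, 9}  B3 = {1, 4, 9}  B4 = {5, 7, 9}  B5 = {2, 4, 9}  B6 = {2, 8, 9}  B7 = {5, 7, 10}  B8 = {1, 3, 9}
Tree: B1–B2, B2–B3, B2–B4, B3–B5, B5–B6, B4–B7, B2–B8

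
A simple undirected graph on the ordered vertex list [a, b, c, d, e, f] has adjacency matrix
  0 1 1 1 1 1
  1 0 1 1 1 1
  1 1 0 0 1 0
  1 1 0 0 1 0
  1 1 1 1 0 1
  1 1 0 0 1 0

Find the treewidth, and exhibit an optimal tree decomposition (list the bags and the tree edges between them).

Every bag has size at most 4, so the width is 4 − 1 = 3 and tw(G) ≤ 3. On the other hand G contains the 4-clique {a, b, d, e}. A clique must lie in a single bag of any decomposition, so no decomposition can have width below 3. Hence tw(G) = 3 exactly.

Treewidth 3.
One such decomposition:
Bags: B1 = {a, b, d, e}  B2 = {a, b, c, e}  B3 = {a, b, e, f}
Tree: B1–B2, B2–B3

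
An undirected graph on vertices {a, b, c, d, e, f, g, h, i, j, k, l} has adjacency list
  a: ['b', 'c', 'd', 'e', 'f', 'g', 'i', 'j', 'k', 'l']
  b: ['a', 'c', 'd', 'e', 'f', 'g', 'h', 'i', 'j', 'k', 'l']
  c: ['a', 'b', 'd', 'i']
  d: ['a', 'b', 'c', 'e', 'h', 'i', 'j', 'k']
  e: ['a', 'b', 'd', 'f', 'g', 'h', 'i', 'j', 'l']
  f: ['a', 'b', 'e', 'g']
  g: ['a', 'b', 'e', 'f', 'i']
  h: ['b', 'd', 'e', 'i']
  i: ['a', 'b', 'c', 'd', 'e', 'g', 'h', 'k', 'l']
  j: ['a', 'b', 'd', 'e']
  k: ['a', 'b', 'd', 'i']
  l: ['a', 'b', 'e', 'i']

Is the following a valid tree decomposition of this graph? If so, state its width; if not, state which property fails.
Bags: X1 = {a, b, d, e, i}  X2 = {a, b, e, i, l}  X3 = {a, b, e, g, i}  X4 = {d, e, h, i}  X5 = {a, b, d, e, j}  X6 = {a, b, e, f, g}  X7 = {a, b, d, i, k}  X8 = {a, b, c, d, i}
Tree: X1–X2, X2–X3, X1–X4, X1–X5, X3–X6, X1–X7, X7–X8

A tree decomposition must satisfy three properties: every vertex lies in some bag; for every edge, both endpoints lie together in some bag; and for every vertex, the bags containing it form a connected subtree. Here edge (b,h) lies in no bag, so the decomposition is invalid.

No — edge (b,h) lies in no bag.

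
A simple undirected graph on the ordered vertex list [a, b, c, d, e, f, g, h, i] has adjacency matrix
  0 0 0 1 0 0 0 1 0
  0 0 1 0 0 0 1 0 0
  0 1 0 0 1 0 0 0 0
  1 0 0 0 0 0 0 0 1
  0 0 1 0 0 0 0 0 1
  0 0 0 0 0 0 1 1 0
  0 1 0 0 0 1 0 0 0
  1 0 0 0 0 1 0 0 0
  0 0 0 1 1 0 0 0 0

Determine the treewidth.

A width-2 tree decomposition is:
Bags: B1 = {c, e, i}  B2 = {c, d, i}  B3 = {a, c, d}  B4 = {a, c, h}  B5 = {c, f, h}  B6 = {c, f, g}  B7 = {b, c, g}
Tree: B1–B2, B2–B3, B3–B4, B4–B5, B5–B6, B6–B7
Each bag holds 3 vertices, so the decomposition has width 2, which upper-bounds the treewidth. For the lower bound, G contains the cycle c–e–i–d–a–h–f–g–b–c, so G is not a forest; only forests have treewidth ≤ 1, hence tw(G) ≥ 2. Hence tw(G) = 2 exactly.

2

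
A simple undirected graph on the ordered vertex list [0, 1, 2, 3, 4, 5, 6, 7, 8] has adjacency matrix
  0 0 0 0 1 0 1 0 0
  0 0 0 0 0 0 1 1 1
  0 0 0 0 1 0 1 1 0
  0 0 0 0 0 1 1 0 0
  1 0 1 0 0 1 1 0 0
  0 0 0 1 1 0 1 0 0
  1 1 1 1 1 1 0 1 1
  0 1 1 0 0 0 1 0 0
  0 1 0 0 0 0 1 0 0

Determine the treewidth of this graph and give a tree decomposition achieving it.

The largest bag has 3 vertices, giving width 2; this decomposition certifies tw(G) ≤ 2. For the lower bound, the 3 vertices {1, 6, 8} are pairwise adjacent, and any tree decomposition puts a clique entirely inside one bag — forcing width ≥ 2. Combining the bounds, tw(G) = 2.

Treewidth 2.
One such decomposition:
Bags: B1 = {2, 4, 6}  B2 = {0, 4, 6}  B3 = {2, 6, 7}  B4 = {4, 5, 6}  B5 = {3, 5, 6}  B6 = {1, 6, 7}  B7 = {1, 6, 8}
Tree: B1–B2, B1–B3, B1–B4, B4–B5, B3–B6, B6–B7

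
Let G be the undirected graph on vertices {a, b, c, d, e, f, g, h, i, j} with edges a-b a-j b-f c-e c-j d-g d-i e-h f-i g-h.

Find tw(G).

A width-2 tree decomposition is:
Bags: B1 = {a, c, j}  B2 = {a, b, c}  B3 = {b, c, f}  B4 = {c, f, i}  B5 = {c, d, i}  B6 = {c, d, g}  B7 = {c, g, h}  B8 = {c, e, h}
Tree: B1–B2, B2–B3, B3–B4, B4–B5, B5–B6, B6–B7, B7–B8
The largest bag has 3 vertices, giving width 2; this decomposition certifies tw(G) ≤ 2. Since c–j–a–b–f–i–d–g–h–e–c is a cycle in G, G is not acyclic. Forests are exactly the graphs of treewidth ≤ 1, so tw(G) ≥ 2. Hence tw(G) = 2 exactly.

2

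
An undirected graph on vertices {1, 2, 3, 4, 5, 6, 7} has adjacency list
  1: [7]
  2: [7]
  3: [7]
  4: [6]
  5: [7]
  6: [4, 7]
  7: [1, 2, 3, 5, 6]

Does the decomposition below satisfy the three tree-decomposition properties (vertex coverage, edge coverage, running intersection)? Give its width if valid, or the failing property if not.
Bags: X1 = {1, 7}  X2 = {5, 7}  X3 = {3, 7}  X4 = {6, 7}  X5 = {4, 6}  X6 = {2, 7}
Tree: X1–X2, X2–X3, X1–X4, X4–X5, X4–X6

Checking the three conditions: (i) the bags cover all of {1, 2, 3, 4, 5, 6, 7}; (ii) for each edge, some bag contains both endpoints; (iii) the bags containing any fixed vertex form a subtree. All hold, so the decomposition is valid with width 2 − 1 = 1.

Yes; width 1.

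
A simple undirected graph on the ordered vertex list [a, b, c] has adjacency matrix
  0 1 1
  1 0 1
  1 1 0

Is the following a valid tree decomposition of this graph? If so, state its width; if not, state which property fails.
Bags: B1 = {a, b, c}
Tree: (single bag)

Yes; width 2.

Checking the three conditions: (i) the bags cover all of {a, b, c}; (ii) for each edge, some bag contains both endpoints; (iii) the bags containing any fixed vertex form a subtree. All hold, so the decomposition is valid with width 3 − 1 = 2.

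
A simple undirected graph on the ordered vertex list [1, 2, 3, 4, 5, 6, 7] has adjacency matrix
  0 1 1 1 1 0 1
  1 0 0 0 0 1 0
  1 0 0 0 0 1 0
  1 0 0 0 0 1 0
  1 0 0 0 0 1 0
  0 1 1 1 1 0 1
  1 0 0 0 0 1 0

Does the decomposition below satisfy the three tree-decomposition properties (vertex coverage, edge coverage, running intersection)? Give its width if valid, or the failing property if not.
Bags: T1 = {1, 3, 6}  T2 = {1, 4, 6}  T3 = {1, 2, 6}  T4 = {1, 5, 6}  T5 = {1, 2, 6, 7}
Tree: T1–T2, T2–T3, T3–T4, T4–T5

A tree decomposition must satisfy three properties: every vertex lies in some bag; for every edge, both endpoints lie together in some bag; and for every vertex, the bags containing it form a connected subtree. Here bags containing vertex 2 are not connected in the tree, so the decomposition is invalid.

No — bags containing vertex 2 are not connected in the tree.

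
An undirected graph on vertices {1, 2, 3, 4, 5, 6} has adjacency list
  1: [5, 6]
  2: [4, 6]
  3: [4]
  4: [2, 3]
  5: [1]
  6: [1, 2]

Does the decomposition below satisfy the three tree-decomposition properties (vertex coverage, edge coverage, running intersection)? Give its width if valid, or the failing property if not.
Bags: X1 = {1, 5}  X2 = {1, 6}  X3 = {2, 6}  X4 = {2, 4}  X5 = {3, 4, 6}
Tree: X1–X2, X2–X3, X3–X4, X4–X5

A tree decomposition must satisfy three properties: every vertex lies in some bag; for every edge, both endpoints lie together in some bag; and for every vertex, the bags containing it form a connected subtree. Here bags containing vertex 6 are not connected in the tree, so the decomposition is invalid.

No — bags containing vertex 6 are not connected in the tree.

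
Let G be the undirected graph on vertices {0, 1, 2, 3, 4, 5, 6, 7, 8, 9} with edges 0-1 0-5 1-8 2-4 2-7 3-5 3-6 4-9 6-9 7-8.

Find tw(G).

A width-2 tree decomposition is:
Bags: B1 = {1, 7, 8}  B2 = {1, 2, 7}  B3 = {1, 2, 4}  B4 = {1, 4, 9}  B5 = {1, 6, 9}  B6 = {1, 3, 6}  B7 = {1, 3, 5}  B8 = {0, 1, 5}
Tree: B1–B2, B2–B3, B3–B4, B4–B5, B5–B6, B6–B7, B7–B8
The largest bag has 3 vertices, giving width 2; this decomposition certifies tw(G) ≤ 2. For the lower bound, G contains the cycle 1–8–7–2–4–9–6–3–5–0–1, so G is not a forest; only forests have treewidth ≤ 1, hence tw(G) ≥ 2. Hence tw(G) = 2 exactly.

2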